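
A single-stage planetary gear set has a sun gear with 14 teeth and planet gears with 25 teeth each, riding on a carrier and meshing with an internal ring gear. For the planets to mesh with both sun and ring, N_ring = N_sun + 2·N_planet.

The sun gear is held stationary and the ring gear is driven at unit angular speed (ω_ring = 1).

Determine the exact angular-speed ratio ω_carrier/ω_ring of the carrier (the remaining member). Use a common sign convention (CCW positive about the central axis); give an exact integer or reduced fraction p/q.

32/39

N_ring = 14 + 2·25 = 64
14(ω_s−ω_c) = −64(ω_r−ω_c),  ω_s=0, ω_r=1
14(0−ω_c) = −64(1−ω_c)  ⇒  78ω_c = 64  ⇒  ω_c = 32/39
ω_c/ω_r = 32/39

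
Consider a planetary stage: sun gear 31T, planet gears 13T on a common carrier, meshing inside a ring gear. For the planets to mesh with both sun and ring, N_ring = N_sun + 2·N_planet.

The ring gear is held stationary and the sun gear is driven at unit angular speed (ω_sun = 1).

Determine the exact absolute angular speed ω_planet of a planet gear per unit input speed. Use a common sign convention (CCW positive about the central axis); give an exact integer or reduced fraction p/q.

N_ring = 31 + 2·13 = 57
31(ω_s−ω_c) = −57(ω_r−ω_c),  ω_r=0, ω_s=1
31(1−ω_c) = −57(0−ω_c)  ⇒  88ω_c = 31  ⇒  ω_c = 31/88
sun–planet: 31·(1−31/88) = −13·(ω_p−ω_c)  ⇒  ω_p−ω_c = −(31/13)·(57/88) = -1767/1144
ω_p = 31/88 − 1767/1144 = -31/26

-31/26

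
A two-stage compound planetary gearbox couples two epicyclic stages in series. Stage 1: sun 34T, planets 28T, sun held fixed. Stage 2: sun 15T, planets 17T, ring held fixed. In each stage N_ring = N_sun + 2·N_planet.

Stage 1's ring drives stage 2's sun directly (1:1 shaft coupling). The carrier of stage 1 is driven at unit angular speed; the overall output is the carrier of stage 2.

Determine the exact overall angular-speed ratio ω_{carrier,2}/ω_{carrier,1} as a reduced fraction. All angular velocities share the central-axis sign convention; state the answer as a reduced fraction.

Stage 1: N_ring = 34 + 2·28 = 90
Stage 1: 34(ω_s−ω_c) = −90(ω_r−ω_c),  ω_s=0, ω_c=1
Stage 1: ω_r = 1 − (34/90)(0−1) = 62/45
  ⇒ ω_r¹/ω_c¹ = 62/45
Stage 2: N_ring = 15 + 2·17 = 49
Stage 2: 15(ω_s−ω_c) = −49(ω_r−ω_c),  ω_r=0, ω_s=1
Stage 2: 15(1−ω_c) = −49(0−ω_c)  ⇒  64ω_c = 15  ⇒  ω_c = 15/64
  ⇒ ω_c²/ω_s² = 15/64
Coupling ω_s² = ω_r¹ ⇒ overall = 62/45 × 15/64 = 31/96

31/96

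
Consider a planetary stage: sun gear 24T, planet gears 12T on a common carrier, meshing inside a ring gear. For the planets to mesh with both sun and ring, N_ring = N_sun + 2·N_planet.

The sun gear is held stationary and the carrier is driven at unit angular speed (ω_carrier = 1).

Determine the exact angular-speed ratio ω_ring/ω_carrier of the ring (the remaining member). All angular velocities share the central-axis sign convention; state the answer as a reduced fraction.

3/2

N_ring = 24 + 2·12 = 48
24(ω_s−ω_c) = −48(ω_r−ω_c),  ω_s=0, ω_c=1
ω_r = 1 − (24/48)(0−1) = 3/2
ω_r/ω_c = 3/2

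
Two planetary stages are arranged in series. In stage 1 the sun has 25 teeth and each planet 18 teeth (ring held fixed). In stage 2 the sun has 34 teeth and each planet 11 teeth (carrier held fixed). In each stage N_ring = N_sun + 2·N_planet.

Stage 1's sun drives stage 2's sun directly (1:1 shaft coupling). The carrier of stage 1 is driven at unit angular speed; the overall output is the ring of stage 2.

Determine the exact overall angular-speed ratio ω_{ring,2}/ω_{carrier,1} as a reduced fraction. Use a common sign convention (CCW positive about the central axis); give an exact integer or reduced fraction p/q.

Stage 1: N_ring = 25 + 2·18 = 61
Stage 1: 25(ω_s−ω_c) = −61(ω_r−ω_c),  ω_r=0, ω_c=1
Stage 1: ω_s = 1 − (61/25)(0−1) = 86/25
  ⇒ ω_s¹/ω_c¹ = 86/25
Stage 2: N_ring = 34 + 2·11 = 56
Stage 2: 34(ω_s−ω_c) = −56(ω_r−ω_c),  ω_c=0, ω_s=1
Stage 2: ω_r = 0 − (34/56)(1−0) = -17/28
  ⇒ ω_r²/ω_s² = -17/28
Coupling ω_s² = ω_s¹ ⇒ overall = 86/25 × -17/28 = -731/350

-731/350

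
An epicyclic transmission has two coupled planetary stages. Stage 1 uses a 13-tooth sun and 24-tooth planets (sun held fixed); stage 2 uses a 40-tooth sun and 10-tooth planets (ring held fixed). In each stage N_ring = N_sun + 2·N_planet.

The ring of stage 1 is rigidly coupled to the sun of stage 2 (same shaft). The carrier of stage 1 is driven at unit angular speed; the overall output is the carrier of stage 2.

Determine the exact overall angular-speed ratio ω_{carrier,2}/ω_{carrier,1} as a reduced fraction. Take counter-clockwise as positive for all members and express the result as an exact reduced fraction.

Stage 1: N_ring = 13 + 2·24 = 61
Stage 1: 13(ω_s−ω_c) = −61(ω_r−ω_c),  ω_s=0, ω_c=1
Stage 1: ω_r = 1 − (13/61)(0−1) = 74/61
  ⇒ ω_r¹/ω_c¹ = 74/61
Stage 2: N_ring = 40 + 2·10 = 60
Stage 2: 40(ω_s−ω_c) = −60(ω_r−ω_c),  ω_r=0, ω_s=1
Stage 2: 40(1−ω_c) = −60(0−ω_c)  ⇒  100ω_c = 40  ⇒  ω_c = 2/5
  ⇒ ω_c²/ω_s² = 2/5
Coupling ω_s² = ω_r¹ ⇒ overall = 74/61 × 2/5 = 148/305

148/305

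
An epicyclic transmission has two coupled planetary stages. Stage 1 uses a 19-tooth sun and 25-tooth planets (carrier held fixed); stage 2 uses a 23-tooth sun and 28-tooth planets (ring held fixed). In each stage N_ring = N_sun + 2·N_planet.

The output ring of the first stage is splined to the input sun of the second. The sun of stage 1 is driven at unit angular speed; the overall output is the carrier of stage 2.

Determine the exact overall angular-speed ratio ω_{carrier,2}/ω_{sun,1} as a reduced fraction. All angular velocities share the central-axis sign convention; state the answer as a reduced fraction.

Stage 1: N_ring = 19 + 2·25 = 69
Stage 1: 19(ω_s−ω_c) = −69(ω_r−ω_c),  ω_c=0, ω_s=1
Stage 1: ω_r = 0 − (19/69)(1−0) = -19/69
  ⇒ ω_r¹/ω_s¹ = -19/69
Stage 2: N_ring = 23 + 2·28 = 79
Stage 2: 23(ω_s−ω_c) = −79(ω_r−ω_c),  ω_r=0, ω_s=1
Stage 2: 23(1−ω_c) = −79(0−ω_c)  ⇒  102ω_c = 23  ⇒  ω_c = 23/102
  ⇒ ω_c²/ω_s² = 23/102
Coupling ω_s² = ω_r¹ ⇒ overall = -19/69 × 23/102 = -19/306

-19/306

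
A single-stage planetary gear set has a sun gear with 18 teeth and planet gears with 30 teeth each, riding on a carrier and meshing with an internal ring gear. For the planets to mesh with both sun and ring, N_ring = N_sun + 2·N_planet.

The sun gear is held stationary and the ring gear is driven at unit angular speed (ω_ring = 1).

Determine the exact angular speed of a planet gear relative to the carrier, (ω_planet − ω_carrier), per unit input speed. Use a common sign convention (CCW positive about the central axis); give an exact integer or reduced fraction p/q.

39/80

N_ring = 18 + 2·30 = 78
18(ω_s−ω_c) = −78(ω_r−ω_c),  ω_s=0, ω_r=1
18(0−ω_c) = −78(1−ω_c)  ⇒  96ω_c = 78  ⇒  ω_c = 13/16
sun–planet: 18·(0−13/16) = −30·(ω_p−ω_c)  ⇒  ω_p−ω_c = −(18/30)·(-13/16) = 39/80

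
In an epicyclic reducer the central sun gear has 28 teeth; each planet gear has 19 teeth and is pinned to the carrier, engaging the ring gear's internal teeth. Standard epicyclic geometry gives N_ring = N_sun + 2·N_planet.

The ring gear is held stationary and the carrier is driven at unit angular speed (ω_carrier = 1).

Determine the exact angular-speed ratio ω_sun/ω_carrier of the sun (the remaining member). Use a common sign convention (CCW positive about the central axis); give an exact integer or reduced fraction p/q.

N_ring = 28 + 2·19 = 66
28(ω_s−ω_c) = −66(ω_r−ω_c),  ω_r=0, ω_c=1
ω_s = 1 − (66/28)(0−1) = 47/14
ω_s/ω_c = 47/14

47/14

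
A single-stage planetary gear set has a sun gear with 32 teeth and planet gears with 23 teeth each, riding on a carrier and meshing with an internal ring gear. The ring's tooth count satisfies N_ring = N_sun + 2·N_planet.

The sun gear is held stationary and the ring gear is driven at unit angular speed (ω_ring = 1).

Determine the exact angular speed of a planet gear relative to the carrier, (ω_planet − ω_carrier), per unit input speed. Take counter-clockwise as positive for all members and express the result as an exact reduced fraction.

1248/1265

N_ring = 32 + 2·23 = 78
32(ω_s−ω_c) = −78(ω_r−ω_c),  ω_s=0, ω_r=1
32(0−ω_c) = −78(1−ω_c)  ⇒  110ω_c = 78  ⇒  ω_c = 39/55
sun–planet: 32·(0−39/55) = −23·(ω_p−ω_c)  ⇒  ω_p−ω_c = −(32/23)·(-39/55) = 1248/1265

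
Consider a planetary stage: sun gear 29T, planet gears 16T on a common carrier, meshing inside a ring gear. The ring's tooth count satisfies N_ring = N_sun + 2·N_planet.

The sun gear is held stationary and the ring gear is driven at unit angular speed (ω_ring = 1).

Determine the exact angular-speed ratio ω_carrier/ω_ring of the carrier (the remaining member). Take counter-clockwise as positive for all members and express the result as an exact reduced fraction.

N_ring = 29 + 2·16 = 61
29(ω_s−ω_c) = −61(ω_r−ω_c),  ω_s=0, ω_r=1
29(0−ω_c) = −61(1−ω_c)  ⇒  90ω_c = 61  ⇒  ω_c = 61/90
ω_c/ω_r = 61/90

61/90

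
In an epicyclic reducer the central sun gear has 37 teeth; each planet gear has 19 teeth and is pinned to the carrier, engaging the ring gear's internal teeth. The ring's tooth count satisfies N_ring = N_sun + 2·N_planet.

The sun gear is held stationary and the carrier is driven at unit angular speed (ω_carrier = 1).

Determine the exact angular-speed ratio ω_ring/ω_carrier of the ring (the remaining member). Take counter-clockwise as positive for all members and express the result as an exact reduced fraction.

112/75

N_ring = 37 + 2·19 = 75
37(ω_s−ω_c) = −75(ω_r−ω_c),  ω_s=0, ω_c=1
ω_r = 1 − (37/75)(0−1) = 112/75
ω_r/ω_c = 112/75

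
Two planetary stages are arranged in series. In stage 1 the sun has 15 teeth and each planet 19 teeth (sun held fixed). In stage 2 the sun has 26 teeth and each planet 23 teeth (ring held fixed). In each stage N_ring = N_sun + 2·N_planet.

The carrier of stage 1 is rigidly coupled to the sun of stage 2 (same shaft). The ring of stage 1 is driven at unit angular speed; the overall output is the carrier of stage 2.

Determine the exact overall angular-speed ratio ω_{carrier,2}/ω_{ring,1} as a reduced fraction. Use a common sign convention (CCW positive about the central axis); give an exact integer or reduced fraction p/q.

Stage 1: N_ring = 15 + 2·19 = 53
Stage 1: 15(ω_s−ω_c) = −53(ω_r−ω_c),  ω_s=0, ω_r=1
Stage 1: 15(0−ω_c) = −53(1−ω_c)  ⇒  68ω_c = 53  ⇒  ω_c = 53/68
  ⇒ ω_c¹/ω_r¹ = 53/68
Stage 2: N_ring = 26 + 2·23 = 72
Stage 2: 26(ω_s−ω_c) = −72(ω_r−ω_c),  ω_r=0, ω_s=1
Stage 2: 26(1−ω_c) = −72(0−ω_c)  ⇒  98ω_c = 26  ⇒  ω_c = 13/49
  ⇒ ω_c²/ω_s² = 13/49
Coupling ω_s² = ω_c¹ ⇒ overall = 53/68 × 13/49 = 689/3332

689/3332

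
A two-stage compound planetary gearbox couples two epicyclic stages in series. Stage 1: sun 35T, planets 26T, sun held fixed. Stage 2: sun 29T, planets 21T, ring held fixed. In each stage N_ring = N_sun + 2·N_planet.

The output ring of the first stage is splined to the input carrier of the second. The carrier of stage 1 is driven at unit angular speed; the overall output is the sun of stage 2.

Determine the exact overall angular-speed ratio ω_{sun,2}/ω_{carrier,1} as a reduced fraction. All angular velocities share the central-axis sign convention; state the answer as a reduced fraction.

12200/2523

Stage 1: N_ring = 35 + 2·26 = 87
Stage 1: 35(ω_s−ω_c) = −87(ω_r−ω_c),  ω_s=0, ω_c=1
Stage 1: ω_r = 1 − (35/87)(0−1) = 122/87
  ⇒ ω_r¹/ω_c¹ = 122/87
Stage 2: N_ring = 29 + 2·21 = 71
Stage 2: 29(ω_s−ω_c) = −71(ω_r−ω_c),  ω_r=0, ω_c=1
Stage 2: ω_s = 1 − (71/29)(0−1) = 100/29
  ⇒ ω_s²/ω_c² = 100/29
Coupling ω_c² = ω_r¹ ⇒ overall = 122/87 × 100/29 = 12200/2523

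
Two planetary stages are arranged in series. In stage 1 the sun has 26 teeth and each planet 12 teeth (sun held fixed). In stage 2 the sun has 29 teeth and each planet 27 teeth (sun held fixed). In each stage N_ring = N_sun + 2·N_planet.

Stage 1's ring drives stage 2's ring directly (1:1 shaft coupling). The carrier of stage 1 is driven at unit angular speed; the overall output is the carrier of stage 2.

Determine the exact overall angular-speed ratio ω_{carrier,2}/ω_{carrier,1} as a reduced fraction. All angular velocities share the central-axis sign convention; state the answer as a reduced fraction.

Stage 1: N_ring = 26 + 2·12 = 50
Stage 1: 26(ω_s−ω_c) = −50(ω_r−ω_c),  ω_s=0, ω_c=1
Stage 1: ω_r = 1 − (26/50)(0−1) = 38/25
  ⇒ ω_r¹/ω_c¹ = 38/25
Stage 2: N_ring = 29 + 2·27 = 83
Stage 2: 29(ω_s−ω_c) = −83(ω_r−ω_c),  ω_s=0, ω_r=1
Stage 2: 29(0−ω_c) = −83(1−ω_c)  ⇒  112ω_c = 83  ⇒  ω_c = 83/112
  ⇒ ω_c²/ω_r² = 83/112
Coupling ω_r² = ω_r¹ ⇒ overall = 38/25 × 83/112 = 1577/1400

1577/1400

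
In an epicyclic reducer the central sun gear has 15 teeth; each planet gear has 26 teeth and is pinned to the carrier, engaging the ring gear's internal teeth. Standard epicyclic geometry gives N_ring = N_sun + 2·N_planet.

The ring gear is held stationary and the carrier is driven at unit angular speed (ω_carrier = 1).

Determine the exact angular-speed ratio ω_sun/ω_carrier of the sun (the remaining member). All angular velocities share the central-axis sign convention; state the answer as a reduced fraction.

82/15

N_ring = 15 + 2·26 = 67
15(ω_s−ω_c) = −67(ω_r−ω_c),  ω_r=0, ω_c=1
ω_s = 1 − (67/15)(0−1) = 82/15
ω_s/ω_c = 82/15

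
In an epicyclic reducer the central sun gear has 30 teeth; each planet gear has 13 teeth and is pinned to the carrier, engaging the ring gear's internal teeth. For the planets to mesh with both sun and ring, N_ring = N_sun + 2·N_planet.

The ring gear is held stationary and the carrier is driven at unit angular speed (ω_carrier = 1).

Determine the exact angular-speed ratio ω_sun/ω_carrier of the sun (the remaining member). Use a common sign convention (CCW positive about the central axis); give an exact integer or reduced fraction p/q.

N_ring = 30 + 2·13 = 56
30(ω_s−ω_c) = −56(ω_r−ω_c),  ω_r=0, ω_c=1
ω_s = 1 − (56/30)(0−1) = 43/15
ω_s/ω_c = 43/15

43/15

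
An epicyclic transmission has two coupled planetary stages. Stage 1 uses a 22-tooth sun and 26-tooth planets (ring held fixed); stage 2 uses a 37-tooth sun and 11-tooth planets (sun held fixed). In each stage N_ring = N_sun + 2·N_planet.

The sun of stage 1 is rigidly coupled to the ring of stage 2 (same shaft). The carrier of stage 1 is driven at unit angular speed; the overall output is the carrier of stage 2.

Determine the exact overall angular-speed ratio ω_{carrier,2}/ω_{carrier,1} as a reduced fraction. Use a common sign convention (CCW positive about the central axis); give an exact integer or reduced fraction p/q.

59/22

Stage 1: N_ring = 22 + 2·26 = 74
Stage 1: 22(ω_s−ω_c) = −74(ω_r−ω_c),  ω_r=0, ω_c=1
Stage 1: ω_s = 1 − (74/22)(0−1) = 48/11
  ⇒ ω_s¹/ω_c¹ = 48/11
Stage 2: N_ring = 37 + 2·11 = 59
Stage 2: 37(ω_s−ω_c) = −59(ω_r−ω_c),  ω_s=0, ω_r=1
Stage 2: 37(0−ω_c) = −59(1−ω_c)  ⇒  96ω_c = 59  ⇒  ω_c = 59/96
  ⇒ ω_c²/ω_r² = 59/96
Coupling ω_r² = ω_s¹ ⇒ overall = 48/11 × 59/96 = 59/22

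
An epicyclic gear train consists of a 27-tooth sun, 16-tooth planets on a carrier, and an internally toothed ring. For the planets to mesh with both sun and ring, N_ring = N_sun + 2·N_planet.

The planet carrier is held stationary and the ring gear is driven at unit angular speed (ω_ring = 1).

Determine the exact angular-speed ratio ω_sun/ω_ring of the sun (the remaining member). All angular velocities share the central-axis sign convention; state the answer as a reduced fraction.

-59/27

N_ring = 27 + 2·16 = 59
27(ω_s−ω_c) = −59(ω_r−ω_c),  ω_c=0, ω_r=1
ω_s = 0 − (59/27)(1−0) = -59/27
ω_s/ω_r = -59/27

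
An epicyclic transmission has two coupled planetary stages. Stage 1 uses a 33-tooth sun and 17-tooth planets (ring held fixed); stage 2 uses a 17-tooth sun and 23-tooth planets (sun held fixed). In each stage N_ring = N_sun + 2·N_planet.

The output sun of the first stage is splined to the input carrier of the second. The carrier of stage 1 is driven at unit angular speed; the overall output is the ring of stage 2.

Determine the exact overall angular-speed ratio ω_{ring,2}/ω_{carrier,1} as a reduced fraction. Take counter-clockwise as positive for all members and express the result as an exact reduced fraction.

Stage 1: N_ring = 33 + 2·17 = 67
Stage 1: 33(ω_s−ω_c) = −67(ω_r−ω_c),  ω_r=0, ω_c=1
Stage 1: ω_s = 1 − (67/33)(0−1) = 100/33
  ⇒ ω_s¹/ω_c¹ = 100/33
Stage 2: N_ring = 17 + 2·23 = 63
Stage 2: 17(ω_s−ω_c) = −63(ω_r−ω_c),  ω_s=0, ω_c=1
Stage 2: ω_r = 1 − (17/63)(0−1) = 80/63
  ⇒ ω_r²/ω_c² = 80/63
Coupling ω_c² = ω_s¹ ⇒ overall = 100/33 × 80/63 = 8000/2079

8000/2079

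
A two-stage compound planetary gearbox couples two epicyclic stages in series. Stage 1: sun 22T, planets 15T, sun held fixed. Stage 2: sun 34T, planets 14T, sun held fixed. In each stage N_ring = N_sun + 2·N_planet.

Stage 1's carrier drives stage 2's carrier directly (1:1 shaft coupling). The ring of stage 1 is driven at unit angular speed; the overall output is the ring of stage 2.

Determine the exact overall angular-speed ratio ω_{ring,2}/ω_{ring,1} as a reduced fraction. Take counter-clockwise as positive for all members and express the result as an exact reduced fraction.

Stage 1: N_ring = 22 + 2·15 = 52
Stage 1: 22(ω_s−ω_c) = −52(ω_r−ω_c),  ω_s=0, ω_r=1
Stage 1: 22(0−ω_c) = −52(1−ω_c)  ⇒  74ω_c = 52  ⇒  ω_c = 26/37
  ⇒ ω_c¹/ω_r¹ = 26/37
Stage 2: N_ring = 34 + 2·14 = 62
Stage 2: 34(ω_s−ω_c) = −62(ω_r−ω_c),  ω_s=0, ω_c=1
Stage 2: ω_r = 1 − (34/62)(0−1) = 48/31
  ⇒ ω_r²/ω_c² = 48/31
Coupling ω_c² = ω_c¹ ⇒ overall = 26/37 × 48/31 = 1248/1147

1248/1147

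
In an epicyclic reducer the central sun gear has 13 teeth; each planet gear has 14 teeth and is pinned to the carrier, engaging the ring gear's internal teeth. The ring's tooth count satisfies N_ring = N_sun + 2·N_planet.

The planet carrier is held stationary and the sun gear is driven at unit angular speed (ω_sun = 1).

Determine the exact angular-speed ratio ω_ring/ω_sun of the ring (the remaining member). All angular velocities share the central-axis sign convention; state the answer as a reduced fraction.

N_ring = 13 + 2·14 = 41
13(ω_s−ω_c) = −41(ω_r−ω_c),  ω_c=0, ω_s=1
ω_r = 0 − (13/41)(1−0) = -13/41
ω_r/ω_s = -13/41

-13/41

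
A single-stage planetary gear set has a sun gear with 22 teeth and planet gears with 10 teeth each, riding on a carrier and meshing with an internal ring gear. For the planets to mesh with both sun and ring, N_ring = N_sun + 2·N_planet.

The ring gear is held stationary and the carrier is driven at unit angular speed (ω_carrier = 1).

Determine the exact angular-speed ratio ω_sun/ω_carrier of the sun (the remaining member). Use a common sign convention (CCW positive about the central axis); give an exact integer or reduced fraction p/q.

32/11

N_ring = 22 + 2·10 = 42
22(ω_s−ω_c) = −42(ω_r−ω_c),  ω_r=0, ω_c=1
ω_s = 1 − (42/22)(0−1) = 32/11
ω_s/ω_c = 32/11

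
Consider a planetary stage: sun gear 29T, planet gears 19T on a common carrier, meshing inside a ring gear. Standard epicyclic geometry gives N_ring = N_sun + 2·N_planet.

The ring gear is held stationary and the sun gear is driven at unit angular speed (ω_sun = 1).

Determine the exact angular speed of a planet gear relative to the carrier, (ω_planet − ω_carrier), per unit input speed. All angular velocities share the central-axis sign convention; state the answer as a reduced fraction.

-1943/1824

N_ring = 29 + 2·19 = 67
29(ω_s−ω_c) = −67(ω_r−ω_c),  ω_r=0, ω_s=1
29(1−ω_c) = −67(0−ω_c)  ⇒  96ω_c = 29  ⇒  ω_c = 29/96
sun–planet: 29·(1−29/96) = −19·(ω_p−ω_c)  ⇒  ω_p−ω_c = −(29/19)·(67/96) = -1943/1824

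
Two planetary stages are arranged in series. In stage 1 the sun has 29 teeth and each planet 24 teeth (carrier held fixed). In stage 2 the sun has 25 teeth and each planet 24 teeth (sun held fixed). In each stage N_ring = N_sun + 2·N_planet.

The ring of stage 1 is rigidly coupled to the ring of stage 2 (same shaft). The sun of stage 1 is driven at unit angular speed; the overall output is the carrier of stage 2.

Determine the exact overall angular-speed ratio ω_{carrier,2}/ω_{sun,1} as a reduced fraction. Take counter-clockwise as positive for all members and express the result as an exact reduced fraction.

-2117/7546

Stage 1: N_ring = 29 + 2·24 = 77
Stage 1: 29(ω_s−ω_c) = −77(ω_r−ω_c),  ω_c=0, ω_s=1
Stage 1: ω_r = 0 − (29/77)(1−0) = -29/77
  ⇒ ω_r¹/ω_s¹ = -29/77
Stage 2: N_ring = 25 + 2·24 = 73
Stage 2: 25(ω_s−ω_c) = −73(ω_r−ω_c),  ω_s=0, ω_r=1
Stage 2: 25(0−ω_c) = −73(1−ω_c)  ⇒  98ω_c = 73  ⇒  ω_c = 73/98
  ⇒ ω_c²/ω_r² = 73/98
Coupling ω_r² = ω_r¹ ⇒ overall = -29/77 × 73/98 = -2117/7546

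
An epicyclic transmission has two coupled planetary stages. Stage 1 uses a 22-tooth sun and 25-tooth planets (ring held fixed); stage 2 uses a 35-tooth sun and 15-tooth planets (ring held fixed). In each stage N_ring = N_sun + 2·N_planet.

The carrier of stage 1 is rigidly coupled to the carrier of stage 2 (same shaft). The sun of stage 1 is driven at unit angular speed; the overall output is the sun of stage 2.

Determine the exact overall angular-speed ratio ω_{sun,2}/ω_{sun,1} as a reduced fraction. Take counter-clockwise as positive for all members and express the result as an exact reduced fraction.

Stage 1: N_ring = 22 + 2·25 = 72
Stage 1: 22(ω_s−ω_c) = −72(ω_r−ω_c),  ω_r=0, ω_s=1
Stage 1: 22(1−ω_c) = −72(0−ω_c)  ⇒  94ω_c = 22  ⇒  ω_c = 11/47
  ⇒ ω_c¹/ω_s¹ = 11/47
Stage 2: N_ring = 35 + 2·15 = 65
Stage 2: 35(ω_s−ω_c) = −65(ω_r−ω_c),  ω_r=0, ω_c=1
Stage 2: ω_s = 1 − (65/35)(0−1) = 20/7
  ⇒ ω_s²/ω_c² = 20/7
Coupling ω_c² = ω_c¹ ⇒ overall = 11/47 × 20/7 = 220/329

220/329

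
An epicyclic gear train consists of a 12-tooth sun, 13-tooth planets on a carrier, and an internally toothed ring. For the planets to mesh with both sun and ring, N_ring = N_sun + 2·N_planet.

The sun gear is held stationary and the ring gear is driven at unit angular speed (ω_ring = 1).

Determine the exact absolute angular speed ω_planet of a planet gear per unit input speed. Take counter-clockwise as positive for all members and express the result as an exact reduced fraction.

N_ring = 12 + 2·13 = 38
12(ω_s−ω_c) = −38(ω_r−ω_c),  ω_s=0, ω_r=1
12(0−ω_c) = −38(1−ω_c)  ⇒  50ω_c = 38  ⇒  ω_c = 19/25
sun–planet: 12·(0−19/25) = −13·(ω_p−ω_c)  ⇒  ω_p−ω_c = −(12/13)·(-19/25) = 228/325
ω_p = 19/25 + 228/325 = 19/13

19/13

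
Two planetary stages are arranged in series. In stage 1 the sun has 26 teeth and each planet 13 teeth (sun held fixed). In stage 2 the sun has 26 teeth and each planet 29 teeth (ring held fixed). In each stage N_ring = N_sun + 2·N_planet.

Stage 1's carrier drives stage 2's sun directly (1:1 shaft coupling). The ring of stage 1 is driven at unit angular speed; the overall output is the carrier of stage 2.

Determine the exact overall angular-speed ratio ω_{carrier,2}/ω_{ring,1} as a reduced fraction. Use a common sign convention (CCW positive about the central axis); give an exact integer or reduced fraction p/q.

Stage 1: N_ring = 26 + 2·13 = 52
Stage 1: 26(ω_s−ω_c) = −52(ω_r−ω_c),  ω_s=0, ω_r=1
Stage 1: 26(0−ω_c) = −52(1−ω_c)  ⇒  78ω_c = 52  ⇒  ω_c = 2/3
  ⇒ ω_c¹/ω_r¹ = 2/3
Stage 2: N_ring = 26 + 2·29 = 84
Stage 2: 26(ω_s−ω_c) = −84(ω_r−ω_c),  ω_r=0, ω_s=1
Stage 2: 26(1−ω_c) = −84(0−ω_c)  ⇒  110ω_c = 26  ⇒  ω_c = 13/55
  ⇒ ω_c²/ω_s² = 13/55
Coupling ω_s² = ω_c¹ ⇒ overall = 2/3 × 13/55 = 26/165

26/165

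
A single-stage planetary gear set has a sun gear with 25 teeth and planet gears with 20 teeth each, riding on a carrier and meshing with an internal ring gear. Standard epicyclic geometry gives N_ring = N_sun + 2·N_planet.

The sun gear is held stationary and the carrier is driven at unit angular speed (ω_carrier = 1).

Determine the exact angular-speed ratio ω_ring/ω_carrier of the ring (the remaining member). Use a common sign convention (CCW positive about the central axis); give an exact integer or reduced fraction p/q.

N_ring = 25 + 2·20 = 65
25(ω_s−ω_c) = −65(ω_r−ω_c),  ω_s=0, ω_c=1
ω_r = 1 − (25/65)(0−1) = 18/13
ω_r/ω_c = 18/13

18/13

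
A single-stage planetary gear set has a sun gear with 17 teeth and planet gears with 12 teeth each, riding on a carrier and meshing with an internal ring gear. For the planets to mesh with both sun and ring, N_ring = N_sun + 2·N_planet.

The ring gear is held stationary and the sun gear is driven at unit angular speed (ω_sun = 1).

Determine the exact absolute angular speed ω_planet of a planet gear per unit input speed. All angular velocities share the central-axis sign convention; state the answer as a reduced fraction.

N_ring = 17 + 2·12 = 41
17(ω_s−ω_c) = −41(ω_r−ω_c),  ω_r=0, ω_s=1
17(1−ω_c) = −41(0−ω_c)  ⇒  58ω_c = 17  ⇒  ω_c = 17/58
sun–planet: 17·(1−17/58) = −12·(ω_p−ω_c)  ⇒  ω_p−ω_c = −(17/12)·(41/58) = -697/696
ω_p = 17/58 − 697/696 = -17/24

-17/24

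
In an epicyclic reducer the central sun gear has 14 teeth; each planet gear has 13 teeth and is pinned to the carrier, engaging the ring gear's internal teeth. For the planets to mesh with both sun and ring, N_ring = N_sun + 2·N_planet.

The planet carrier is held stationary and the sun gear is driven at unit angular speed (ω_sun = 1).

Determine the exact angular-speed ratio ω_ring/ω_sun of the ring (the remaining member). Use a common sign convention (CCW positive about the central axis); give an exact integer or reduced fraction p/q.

-7/20

N_ring = 14 + 2·13 = 40
14(ω_s−ω_c) = −40(ω_r−ω_c),  ω_c=0, ω_s=1
ω_r = 0 − (14/40)(1−0) = -7/20
ω_r/ω_s = -7/20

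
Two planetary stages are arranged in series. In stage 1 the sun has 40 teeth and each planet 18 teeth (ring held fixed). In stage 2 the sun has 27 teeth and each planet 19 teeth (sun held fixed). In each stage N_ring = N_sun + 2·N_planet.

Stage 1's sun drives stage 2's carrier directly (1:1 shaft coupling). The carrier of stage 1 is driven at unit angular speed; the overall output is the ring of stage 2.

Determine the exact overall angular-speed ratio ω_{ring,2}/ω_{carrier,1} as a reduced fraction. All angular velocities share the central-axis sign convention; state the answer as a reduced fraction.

1334/325

Stage 1: N_ring = 40 + 2·18 = 76
Stage 1: 40(ω_s−ω_c) = −76(ω_r−ω_c),  ω_r=0, ω_c=1
Stage 1: ω_s = 1 − (76/40)(0−1) = 29/10
  ⇒ ω_s¹/ω_c¹ = 29/10
Stage 2: N_ring = 27 + 2·19 = 65
Stage 2: 27(ω_s−ω_c) = −65(ω_r−ω_c),  ω_s=0, ω_c=1
Stage 2: ω_r = 1 − (27/65)(0−1) = 92/65
  ⇒ ω_r²/ω_c² = 92/65
Coupling ω_c² = ω_s¹ ⇒ overall = 29/10 × 92/65 = 1334/325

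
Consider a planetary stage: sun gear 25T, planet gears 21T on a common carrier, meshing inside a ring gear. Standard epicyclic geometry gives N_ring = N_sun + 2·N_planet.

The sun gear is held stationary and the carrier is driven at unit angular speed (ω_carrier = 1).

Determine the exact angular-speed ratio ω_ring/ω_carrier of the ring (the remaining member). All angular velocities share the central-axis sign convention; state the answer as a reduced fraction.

N_ring = 25 + 2·21 = 67
25(ω_s−ω_c) = −67(ω_r−ω_c),  ω_s=0, ω_c=1
ω_r = 1 − (25/67)(0−1) = 92/67
ω_r/ω_c = 92/67

92/67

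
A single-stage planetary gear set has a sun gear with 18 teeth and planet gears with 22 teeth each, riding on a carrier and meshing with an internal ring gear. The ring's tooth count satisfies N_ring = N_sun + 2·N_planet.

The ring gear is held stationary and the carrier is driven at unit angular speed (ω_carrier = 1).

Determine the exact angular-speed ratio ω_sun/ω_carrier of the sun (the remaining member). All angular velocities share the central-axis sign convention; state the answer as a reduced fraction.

N_ring = 18 + 2·22 = 62
18(ω_s−ω_c) = −62(ω_r−ω_c),  ω_r=0, ω_c=1
ω_s = 1 − (62/18)(0−1) = 40/9
ω_s/ω_c = 40/9

40/9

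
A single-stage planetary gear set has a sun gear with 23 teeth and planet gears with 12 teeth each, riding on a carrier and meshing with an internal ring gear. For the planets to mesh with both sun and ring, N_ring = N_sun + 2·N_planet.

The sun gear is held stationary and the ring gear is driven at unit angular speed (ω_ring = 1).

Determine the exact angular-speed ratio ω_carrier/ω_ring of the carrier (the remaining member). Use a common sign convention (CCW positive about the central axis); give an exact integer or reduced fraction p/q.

N_ring = 23 + 2·12 = 47
23(ω_s−ω_c) = −47(ω_r−ω_c),  ω_s=0, ω_r=1
23(0−ω_c) = −47(1−ω_c)  ⇒  70ω_c = 47  ⇒  ω_c = 47/70
ω_c/ω_r = 47/70

47/70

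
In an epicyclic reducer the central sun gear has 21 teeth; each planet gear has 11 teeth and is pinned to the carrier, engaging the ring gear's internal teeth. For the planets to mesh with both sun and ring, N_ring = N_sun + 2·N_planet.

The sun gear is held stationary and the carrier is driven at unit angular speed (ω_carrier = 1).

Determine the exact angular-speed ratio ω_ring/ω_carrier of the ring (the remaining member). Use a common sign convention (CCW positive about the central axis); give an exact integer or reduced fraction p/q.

N_ring = 21 + 2·11 = 43
21(ω_s−ω_c) = −43(ω_r−ω_c),  ω_s=0, ω_c=1
ω_r = 1 − (21/43)(0−1) = 64/43
ω_r/ω_c = 64/43

64/43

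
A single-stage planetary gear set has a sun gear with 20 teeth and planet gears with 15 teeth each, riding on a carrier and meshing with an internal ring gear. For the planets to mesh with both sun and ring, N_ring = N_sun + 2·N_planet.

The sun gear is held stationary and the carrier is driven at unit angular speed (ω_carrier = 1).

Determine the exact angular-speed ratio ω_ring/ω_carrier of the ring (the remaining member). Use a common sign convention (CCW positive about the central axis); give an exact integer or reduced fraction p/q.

7/5

N_ring = 20 + 2·15 = 50
20(ω_s−ω_c) = −50(ω_r−ω_c),  ω_s=0, ω_c=1
ω_r = 1 − (20/50)(0−1) = 7/5
ω_r/ω_c = 7/5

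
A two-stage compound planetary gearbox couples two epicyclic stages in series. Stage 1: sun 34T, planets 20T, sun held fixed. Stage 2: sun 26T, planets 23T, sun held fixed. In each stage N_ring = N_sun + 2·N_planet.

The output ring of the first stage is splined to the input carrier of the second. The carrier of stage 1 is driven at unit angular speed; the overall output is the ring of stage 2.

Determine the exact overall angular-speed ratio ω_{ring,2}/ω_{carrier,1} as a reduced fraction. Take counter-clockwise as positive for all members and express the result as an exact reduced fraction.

Stage 1: N_ring = 34 + 2·20 = 74
Stage 1: 34(ω_s−ω_c) = −74(ω_r−ω_c),  ω_s=0, ω_c=1
Stage 1: ω_r = 1 − (34/74)(0−1) = 54/37
  ⇒ ω_r¹/ω_c¹ = 54/37
Stage 2: N_ring = 26 + 2·23 = 72
Stage 2: 26(ω_s−ω_c) = −72(ω_r−ω_c),  ω_s=0, ω_c=1
Stage 2: ω_r = 1 − (26/72)(0−1) = 49/36
  ⇒ ω_r²/ω_c² = 49/36
Coupling ω_c² = ω_r¹ ⇒ overall = 54/37 × 49/36 = 147/74

147/74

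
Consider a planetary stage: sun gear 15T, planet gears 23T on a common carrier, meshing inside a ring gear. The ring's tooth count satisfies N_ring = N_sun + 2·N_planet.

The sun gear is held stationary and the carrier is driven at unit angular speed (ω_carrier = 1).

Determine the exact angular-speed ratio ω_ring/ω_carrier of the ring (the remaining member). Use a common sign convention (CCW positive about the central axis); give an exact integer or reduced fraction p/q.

76/61

N_ring = 15 + 2·23 = 61
15(ω_s−ω_c) = −61(ω_r−ω_c),  ω_s=0, ω_c=1
ω_r = 1 − (15/61)(0−1) = 76/61
ω_r/ω_c = 76/61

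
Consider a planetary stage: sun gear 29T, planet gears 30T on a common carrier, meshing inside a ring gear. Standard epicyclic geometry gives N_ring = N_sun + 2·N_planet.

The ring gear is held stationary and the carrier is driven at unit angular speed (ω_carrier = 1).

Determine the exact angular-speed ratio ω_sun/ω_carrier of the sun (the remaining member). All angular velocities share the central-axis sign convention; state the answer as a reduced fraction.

N_ring = 29 + 2·30 = 89
29(ω_s−ω_c) = −89(ω_r−ω_c),  ω_r=0, ω_c=1
ω_s = 1 − (89/29)(0−1) = 118/29
ω_s/ω_c = 118/29

118/29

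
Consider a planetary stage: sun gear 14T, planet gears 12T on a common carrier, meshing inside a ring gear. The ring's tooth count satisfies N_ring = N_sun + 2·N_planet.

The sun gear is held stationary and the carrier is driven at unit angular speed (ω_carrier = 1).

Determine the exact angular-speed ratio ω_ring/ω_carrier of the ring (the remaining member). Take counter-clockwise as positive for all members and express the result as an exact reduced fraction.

26/19

N_ring = 14 + 2·12 = 38
14(ω_s−ω_c) = −38(ω_r−ω_c),  ω_s=0, ω_c=1
ω_r = 1 − (14/38)(0−1) = 26/19
ω_r/ω_c = 26/19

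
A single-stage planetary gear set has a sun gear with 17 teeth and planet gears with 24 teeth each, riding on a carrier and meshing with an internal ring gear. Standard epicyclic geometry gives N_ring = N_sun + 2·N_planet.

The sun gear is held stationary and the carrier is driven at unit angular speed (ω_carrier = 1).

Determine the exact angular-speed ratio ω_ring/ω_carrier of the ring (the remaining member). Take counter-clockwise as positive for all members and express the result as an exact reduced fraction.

82/65

N_ring = 17 + 2·24 = 65
17(ω_s−ω_c) = −65(ω_r−ω_c),  ω_s=0, ω_c=1
ω_r = 1 − (17/65)(0−1) = 82/65
ω_r/ω_c = 82/65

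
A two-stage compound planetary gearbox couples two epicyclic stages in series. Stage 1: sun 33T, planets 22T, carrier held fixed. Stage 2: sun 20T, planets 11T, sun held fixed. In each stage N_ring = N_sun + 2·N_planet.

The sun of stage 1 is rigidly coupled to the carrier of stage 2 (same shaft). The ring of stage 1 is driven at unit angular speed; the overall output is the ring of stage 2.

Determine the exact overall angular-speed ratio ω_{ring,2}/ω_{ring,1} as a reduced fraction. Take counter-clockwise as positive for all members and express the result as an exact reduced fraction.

Stage 1: N_ring = 33 + 2·22 = 77
Stage 1: 33(ω_s−ω_c) = −77(ω_r−ω_c),  ω_c=0, ω_r=1
Stage 1: ω_s = 0 − (77/33)(1−0) = -7/3
  ⇒ ω_s¹/ω_r¹ = -7/3
Stage 2: N_ring = 20 + 2·11 = 42
Stage 2: 20(ω_s−ω_c) = −42(ω_r−ω_c),  ω_s=0, ω_c=1
Stage 2: ω_r = 1 − (20/42)(0−1) = 31/21
  ⇒ ω_r²/ω_c² = 31/21
Coupling ω_c² = ω_s¹ ⇒ overall = -7/3 × 31/21 = -31/9

-31/9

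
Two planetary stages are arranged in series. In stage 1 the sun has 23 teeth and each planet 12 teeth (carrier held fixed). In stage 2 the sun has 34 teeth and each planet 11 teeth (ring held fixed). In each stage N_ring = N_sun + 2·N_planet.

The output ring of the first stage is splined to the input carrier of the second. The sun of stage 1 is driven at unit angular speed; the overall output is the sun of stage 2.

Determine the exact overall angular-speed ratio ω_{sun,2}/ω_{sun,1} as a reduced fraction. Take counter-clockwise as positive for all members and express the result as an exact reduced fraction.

Stage 1: N_ring = 23 + 2·12 = 47
Stage 1: 23(ω_s−ω_c) = −47(ω_r−ω_c),  ω_c=0, ω_s=1
Stage 1: ω_r = 0 − (23/47)(1−0) = -23/47
  ⇒ ω_r¹/ω_s¹ = -23/47
Stage 2: N_ring = 34 + 2·11 = 56
Stage 2: 34(ω_s−ω_c) = −56(ω_r−ω_c),  ω_r=0, ω_c=1
Stage 2: ω_s = 1 − (56/34)(0−1) = 45/17
  ⇒ ω_s²/ω_c² = 45/17
Coupling ω_c² = ω_r¹ ⇒ overall = -23/47 × 45/17 = -1035/799

-1035/799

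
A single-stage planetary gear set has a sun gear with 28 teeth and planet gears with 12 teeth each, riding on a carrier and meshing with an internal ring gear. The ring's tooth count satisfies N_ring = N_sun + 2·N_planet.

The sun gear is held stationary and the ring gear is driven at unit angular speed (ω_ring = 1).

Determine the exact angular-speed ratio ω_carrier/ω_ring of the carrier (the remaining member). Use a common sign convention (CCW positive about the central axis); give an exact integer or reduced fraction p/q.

13/20

N_ring = 28 + 2·12 = 52
28(ω_s−ω_c) = −52(ω_r−ω_c),  ω_s=0, ω_r=1
28(0−ω_c) = −52(1−ω_c)  ⇒  80ω_c = 52  ⇒  ω_c = 13/20
ω_c/ω_r = 13/20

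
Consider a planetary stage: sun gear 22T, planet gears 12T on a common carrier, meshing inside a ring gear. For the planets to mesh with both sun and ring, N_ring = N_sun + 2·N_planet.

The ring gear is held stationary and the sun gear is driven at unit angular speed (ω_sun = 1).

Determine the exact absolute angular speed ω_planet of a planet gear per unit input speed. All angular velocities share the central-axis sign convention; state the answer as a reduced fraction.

N_ring = 22 + 2·12 = 46
22(ω_s−ω_c) = −46(ω_r−ω_c),  ω_r=0, ω_s=1
22(1−ω_c) = −46(0−ω_c)  ⇒  68ω_c = 22  ⇒  ω_c = 11/34
sun–planet: 22·(1−11/34) = −12·(ω_p−ω_c)  ⇒  ω_p−ω_c = −(22/12)·(23/34) = -253/204
ω_p = 11/34 − 253/204 = -11/12

-11/12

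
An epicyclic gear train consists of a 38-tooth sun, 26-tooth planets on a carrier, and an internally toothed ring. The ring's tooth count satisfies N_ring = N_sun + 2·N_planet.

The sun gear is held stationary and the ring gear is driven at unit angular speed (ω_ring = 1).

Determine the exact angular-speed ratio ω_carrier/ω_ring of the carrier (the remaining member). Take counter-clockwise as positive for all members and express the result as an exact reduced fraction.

45/64

N_ring = 38 + 2·26 = 90
38(ω_s−ω_c) = −90(ω_r−ω_c),  ω_s=0, ω_r=1
38(0−ω_c) = −90(1−ω_c)  ⇒  128ω_c = 90  ⇒  ω_c = 45/64
ω_c/ω_r = 45/64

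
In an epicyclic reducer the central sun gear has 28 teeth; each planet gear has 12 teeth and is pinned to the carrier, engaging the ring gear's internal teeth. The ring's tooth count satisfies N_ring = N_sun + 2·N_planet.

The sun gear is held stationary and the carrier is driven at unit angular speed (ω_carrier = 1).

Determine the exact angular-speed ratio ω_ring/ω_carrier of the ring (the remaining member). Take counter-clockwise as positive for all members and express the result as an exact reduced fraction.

N_ring = 28 + 2·12 = 52
28(ω_s−ω_c) = −52(ω_r−ω_c),  ω_s=0, ω_c=1
ω_r = 1 − (28/52)(0−1) = 20/13
ω_r/ω_c = 20/13

20/13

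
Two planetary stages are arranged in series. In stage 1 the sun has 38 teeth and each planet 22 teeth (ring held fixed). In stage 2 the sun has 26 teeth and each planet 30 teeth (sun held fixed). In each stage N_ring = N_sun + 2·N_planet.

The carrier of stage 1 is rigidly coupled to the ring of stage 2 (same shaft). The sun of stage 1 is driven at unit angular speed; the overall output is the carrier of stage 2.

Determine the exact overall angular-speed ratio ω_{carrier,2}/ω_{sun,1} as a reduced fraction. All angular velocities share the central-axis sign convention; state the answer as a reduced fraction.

817/3360

Stage 1: N_ring = 38 + 2·22 = 82
Stage 1: 38(ω_s−ω_c) = −82(ω_r−ω_c),  ω_r=0, ω_s=1
Stage 1: 38(1−ω_c) = −82(0−ω_c)  ⇒  120ω_c = 38  ⇒  ω_c = 19/60
  ⇒ ω_c¹/ω_s¹ = 19/60
Stage 2: N_ring = 26 + 2·30 = 86
Stage 2: 26(ω_s−ω_c) = −86(ω_r−ω_c),  ω_s=0, ω_r=1
Stage 2: 26(0−ω_c) = −86(1−ω_c)  ⇒  112ω_c = 86  ⇒  ω_c = 43/56
  ⇒ ω_c²/ω_r² = 43/56
Coupling ω_r² = ω_c¹ ⇒ overall = 19/60 × 43/56 = 817/3360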